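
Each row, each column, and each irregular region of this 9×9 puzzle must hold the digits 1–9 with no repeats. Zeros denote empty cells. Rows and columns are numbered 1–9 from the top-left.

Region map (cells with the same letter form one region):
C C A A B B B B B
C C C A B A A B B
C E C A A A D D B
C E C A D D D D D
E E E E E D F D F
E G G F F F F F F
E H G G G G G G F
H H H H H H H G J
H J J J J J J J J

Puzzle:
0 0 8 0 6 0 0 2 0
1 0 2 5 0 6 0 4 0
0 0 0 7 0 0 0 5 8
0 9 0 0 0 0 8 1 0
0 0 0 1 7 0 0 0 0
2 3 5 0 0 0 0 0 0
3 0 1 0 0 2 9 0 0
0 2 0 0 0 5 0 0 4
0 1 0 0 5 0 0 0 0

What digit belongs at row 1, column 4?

row 2, column 7 = 3: row 2 has {1,2,4,5,6}; col 7 has {8,9}; region has {5,6,7,8} → only 3 remains.
row 2, column 5 = 9: row 2 has {1,2,3,4,5,6}; col 5 has {5,6,7}; region has {2,4,6,8} → only 9 remains.
row 2, column 9 = 7: row 2 has {1,2,3,4,5,6,9}; col 9 has {4,8}; region has {2,4,6,8,9} → only 7 remains.
row 2, column 2 = 8: row 2 has {1,2,3,4,5,6,7,9}; col 2 has {1,2,3,9}; region has {1,2} → only 8 remains.
row 3, column 3 = 3: in row 3, 3 can only go here (every other open cell in that row sees a 3).
row 4, column 1 = 5: in row 4, 5 can only go here (every other open cell in that row sees a 5).
row 5, column 1 = 8: in row 5, 8 can only go here (every other open cell in that row sees an 8).
row 7, column 9 = 5: in row 7, 5 can only go here (every other open cell in that row sees a 5).
row 1, column 7 = 5: in row 1, 5 can only go here (every other open cell in that row sees a 5).
row 5, column 2 = 5: in row 5, 5 can only go here (every other open cell in that row sees a 5).
row 9, column 1 = 4: in row 9, 4 can only go here (every other open cell in that row sees a 4).
row 4, column 6 = 7: in region D, 7 can only go here (every other open cell in that region sees a 7).
row 5, column 9 = 3: in region F, 3 can only go here (every other open cell in that region sees a 3).
row 1, column 9 = 1: row 1 has {2,5,6,8}; col 9 has {3,4,5,7,8}; region has {2,4,5,6,7,8,9} → only 1 remains.
row 1, column 6 = 3: row 1 has {1,2,5,6,8}; col 6 has {2,5,6,7}; region has {1,2,4,5,6,7,8,9} → only 3 remains.
row 4, column 5 = 3: in row 4, 3 can only go here (every other open cell in that row sees a 3).
row 5, column 7 = 2: in row 5, 2 can only go here (every other open cell in that row sees a 2).
row 3, column 5 = 2: in row 3, 2 can only go here (every other open cell in that row sees a 2).
row 4, column 4 = 4: row 4 has {1,3,5,7,8,9}; col 4 has {1,5,7}; region has {2,3,5,6,7,8} → only 4 remains.
row 1, column 4 = 9: row 1 has {1,2,3,5,6,8}; col 4 has {1,4,5,7}; region has {2,3,4,5,6,7,8} → only 9 remains.

9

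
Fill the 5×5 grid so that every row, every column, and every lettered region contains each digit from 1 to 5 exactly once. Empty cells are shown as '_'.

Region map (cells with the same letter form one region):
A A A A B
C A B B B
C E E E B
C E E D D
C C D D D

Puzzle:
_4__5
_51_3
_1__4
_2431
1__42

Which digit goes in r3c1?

2

r2c4 = 2 (sole candidate).
r3c4 = 5 (sole candidate).
r4c1 = 5 (sole candidate).
r5c2 = 3 (sole candidate).
r5c3 = 5 (sole candidate).
r1c4 = 1 (sole candidate).
r2c1 = 4 (sole candidate).
r3c1 = 2: row 3 has {1,4,5}; col 1 has {1,4,5}; region has {1,3,4,5} → only 2 remains.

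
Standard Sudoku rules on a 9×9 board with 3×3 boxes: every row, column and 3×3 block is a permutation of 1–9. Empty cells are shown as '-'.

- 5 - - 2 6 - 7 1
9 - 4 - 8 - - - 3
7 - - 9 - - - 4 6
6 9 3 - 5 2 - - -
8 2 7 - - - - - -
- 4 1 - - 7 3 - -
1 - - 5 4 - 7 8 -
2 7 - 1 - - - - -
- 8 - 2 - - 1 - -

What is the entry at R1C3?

R1C1 = 3 (sole candidate).
R1C3 = 8: row 1 has {1,2,3,5,6,7}; col 3 has {1,3,4,7}; box has {3,4,5,7,9} → only 8 remains.

8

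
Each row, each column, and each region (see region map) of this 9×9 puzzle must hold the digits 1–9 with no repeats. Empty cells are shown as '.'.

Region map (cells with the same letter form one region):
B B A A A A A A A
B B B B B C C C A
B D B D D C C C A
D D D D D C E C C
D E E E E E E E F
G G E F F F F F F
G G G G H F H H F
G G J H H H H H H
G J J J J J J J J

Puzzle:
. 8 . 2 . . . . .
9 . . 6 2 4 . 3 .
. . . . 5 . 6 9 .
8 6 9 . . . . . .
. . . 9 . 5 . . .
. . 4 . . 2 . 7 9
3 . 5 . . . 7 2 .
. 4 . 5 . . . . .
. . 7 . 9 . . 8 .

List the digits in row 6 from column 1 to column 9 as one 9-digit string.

r2c3 = 1 (sole candidate).
r3c3 = 3 (sole candidate).
r6c2 = 1: row 6 has {2,4,7,9}; col 2 has {4,6,8}; region has {3,4,5} → only 1 remains.
r7c2 = 9 (sole candidate).
r7c4 = 8 (sole candidate).
r1c3 = 6 (sole candidate).
r6c1 = 6: row 6 has {1,2,4,7,9}; col 1 has {3,8,9}; region has {1,3,4,5,8,9} → only 6 remains.
r6c4 = 3: row 6 has {1,2,4,6,7,9}; col 4 has {2,5,6,8,9}; region has {2,7,9} → only 3 remains.
r6c5 = 8: row 6 has {1,2,3,4,6,7,9}; col 5 has {2,5,9}; region has {2,3,7,9} → only 8 remains.
r6c7 = 5: row 6 has {1,2,3,4,6,7,8,9}; col 7 has {6,7}; region has {2,3,7,8,9} → only 5 remains.

614382579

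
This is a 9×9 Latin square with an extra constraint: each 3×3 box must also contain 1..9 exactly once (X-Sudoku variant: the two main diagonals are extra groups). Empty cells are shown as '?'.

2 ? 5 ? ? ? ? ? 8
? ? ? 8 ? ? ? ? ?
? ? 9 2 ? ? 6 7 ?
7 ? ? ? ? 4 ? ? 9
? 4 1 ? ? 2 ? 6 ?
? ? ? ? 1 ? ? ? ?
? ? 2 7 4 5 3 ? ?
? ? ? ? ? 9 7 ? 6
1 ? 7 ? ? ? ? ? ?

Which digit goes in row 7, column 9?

row 7, column 9 = 1: row 7 has {2,3,4,5,7}; col 9 has {6,8,9}; box has {3,6,7} → only 1 remains.

1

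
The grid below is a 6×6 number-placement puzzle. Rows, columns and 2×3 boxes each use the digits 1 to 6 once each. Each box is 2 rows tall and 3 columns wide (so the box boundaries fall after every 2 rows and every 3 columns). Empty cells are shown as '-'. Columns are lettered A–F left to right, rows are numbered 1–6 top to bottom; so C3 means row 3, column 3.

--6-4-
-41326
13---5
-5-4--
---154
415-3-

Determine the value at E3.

B1 = 2 (sole candidate).
D1 = 5 (sole candidate).
F1 = 1 (sole candidate).
A2 = 5 (sole candidate).
E3 = 6: row 3 has {1,3,5}; col 5 has {2,3,4,5}; box has {4,5} → only 6 remains.

6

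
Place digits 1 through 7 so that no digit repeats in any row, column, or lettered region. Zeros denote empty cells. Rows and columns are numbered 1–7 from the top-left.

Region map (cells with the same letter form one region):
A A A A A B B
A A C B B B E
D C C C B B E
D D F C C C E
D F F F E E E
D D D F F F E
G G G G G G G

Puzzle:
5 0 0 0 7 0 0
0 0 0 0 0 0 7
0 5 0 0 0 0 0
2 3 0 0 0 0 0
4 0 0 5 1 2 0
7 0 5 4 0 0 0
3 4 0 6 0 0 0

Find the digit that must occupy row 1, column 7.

1

row 4, column 7 = 5 (hidden single in row 4).
row 6, column 5 = 2 (hidden single in row 6).
row 7, column 5 = 5 (sole candidate).
row 2, column 6 = 5 (hidden single in row 2).
row 5, column 2 = 7 (hidden single in column 2).
row 1, column 3 = 4 (hidden single in region A).
row 2, column 5 = 4 (hidden single in row 2).
row 4, column 5 = 6 (sole candidate).
row 3, column 5 = 3 (sole candidate).
row 4, column 3 = 1 (sole candidate).
row 4, column 4 = 7 (sole candidate).
row 4, column 6 = 4 (sole candidate).
row 3, column 3 = 2 (sole candidate).
row 3, column 4 = 1 (sole candidate).
row 7, column 3 = 7 (sole candidate).
row 7, column 6 = 1 (sole candidate).
row 7, column 7 = 2 (sole candidate).
row 1, column 6 = 6 (sole candidate).
row 1, column 7 = 1: row 1 has {4,5,6,7}; col 7 has {2,5,7}; region has {3,4,5,6} → only 1 remains.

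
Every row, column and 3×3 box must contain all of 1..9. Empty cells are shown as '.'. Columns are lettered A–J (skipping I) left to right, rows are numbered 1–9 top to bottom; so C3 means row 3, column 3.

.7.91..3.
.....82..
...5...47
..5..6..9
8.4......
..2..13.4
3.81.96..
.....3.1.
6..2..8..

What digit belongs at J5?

C1 = 6: row 1 has {1,3,7,9}; col 3 has {2,4,5,8}; box has {7} → only 6 remains.
G1 = 5: row 1 has {1,3,6,7,9}; col 7 has {2,3,6,8}; box has {2,3,4,7} → only 5 remains.
J1 = 8: row 1 has {1,3,5,6,7,9}; col 9 has {4,7,9}; box has {2,3,4,5,7} → only 8 remains.
F3 = 2: row 3 has {4,5,7}; col 6 has {1,3,6,8,9}; box has {1,5,8,9} → only 2 remains.
F1 = 4: row 1 has {1,3,5,6,7,8,9}; col 6 has {1,2,3,6,8,9}; box has {1,2,5,8,9} → only 4 remains.
A1 = 2: row 1 has {1,3,4,5,6,7,8,9}; col 1 has {3,6,8}; box has {6,7} → only 2 remains.
E3 = 6: in row 3, 6 can only go here (every other open cell in that row sees a 6).
B3 = 8: in row 3, 8 can only go here (every other open cell in that row sees an 8).
C3 = 3: in row 3, 3 can only go here (every other open cell in that row sees a 3).
D8 = 6: in row 8, 6 can only go here (every other open cell in that row sees a 6).
E8 = 8: in row 8, 8 can only go here (every other open cell in that row sees an 8).
J9 = 3: in row 9, 3 can only go here (every other open cell in that row sees a 3).
D4 = 4: in column 4, 4 can only go here (every other open cell in that column sees a 4).
H4 = 8: in row 4, 8 can only go here (every other open cell in that row sees an 8).
E4 = 2: in row 4, 2 can only go here (every other open cell in that row sees a 2).
B4 = 3: in row 4, 3 can only go here (every other open cell in that row sees a 3).
D6 = 8: in row 6, 8 can only go here (every other open cell in that row sees an 8).
G8 = 4: in column 7, 4 can only go here (every other open cell in that column sees a 4).
A2 = 4: in column 1, 4 can only go here (every other open cell in that column sees a 4).
B2 = 5: in row 2, 5 can only go here (every other open cell in that row sees a 5).
A8 = 5: in column 1, 5 can only go here (every other open cell in that column sees a 5).
J8 = 2: row 8 has {1,3,4,5,6,8}; col 9 has {3,4,7,8,9}; box has {1,3,4,6,8} → only 2 remains.
J7 = 5: row 7 has {1,3,6,8,9}; col 9 has {2,3,4,7,8,9}; box has {1,2,3,4,6,8} → only 5 remains.
B8 = 9: row 8 has {1,2,3,4,5,6,8}; col 2 has {3,5,7,8}; box has {3,5,6,8} → only 9 remains.
C8 = 7: row 8 has {1,2,3,4,5,6,8,9}; col 3 has {2,3,4,5,6,8}; box has {3,5,6,8,9} → only 7 remains.
C9 = 1: row 9 has {2,3,6,8}; col 3 has {2,3,4,5,6,7,8}; box has {3,5,6,7,8,9} → only 1 remains.
C2 = 9: row 2 has {2,4,5,8}; col 3 has {1,2,3,4,5,6,7,8}; box has {2,3,4,5,6,7,8} → only 9 remains.
H2 = 6: row 2 has {2,4,5,8,9}; col 8 has {1,3,4,8}; box has {2,3,4,5,7,8} → only 6 remains.
J2 = 1: row 2 has {2,4,5,6,8,9}; col 9 has {2,3,4,5,7,8,9}; box has {2,3,4,5,6,7,8} → only 1 remains.
A3 = 1: row 3 has {2,3,4,5,6,7,8}; col 1 has {2,3,4,5,6,8}; box has {2,3,4,5,6,7,8,9} → only 1 remains.
G3 = 9: row 3 has {1,2,3,4,5,6,7,8}; col 7 has {2,3,4,5,6,8}; box has {1,2,3,4,5,6,7,8} → only 9 remains.
A4 = 7: row 4 has {2,3,4,5,6,8,9}; col 1 has {1,2,3,4,5,6,8}; box has {2,3,4,5,8} → only 7 remains.
G4 = 1: row 4 has {2,3,4,5,6,7,8,9}; col 7 has {2,3,4,5,6,8,9}; box has {3,4,8,9} → only 1 remains.
G5 = 7: row 5 has {4,8}; col 7 has {1,2,3,4,5,6,8,9}; box has {1,3,4,8,9} → only 7 remains.
J5 = 6: row 5 has {4,7,8}; col 9 has {1,2,3,4,5,7,8,9}; box has {1,3,4,7,8,9} → only 6 remains.

6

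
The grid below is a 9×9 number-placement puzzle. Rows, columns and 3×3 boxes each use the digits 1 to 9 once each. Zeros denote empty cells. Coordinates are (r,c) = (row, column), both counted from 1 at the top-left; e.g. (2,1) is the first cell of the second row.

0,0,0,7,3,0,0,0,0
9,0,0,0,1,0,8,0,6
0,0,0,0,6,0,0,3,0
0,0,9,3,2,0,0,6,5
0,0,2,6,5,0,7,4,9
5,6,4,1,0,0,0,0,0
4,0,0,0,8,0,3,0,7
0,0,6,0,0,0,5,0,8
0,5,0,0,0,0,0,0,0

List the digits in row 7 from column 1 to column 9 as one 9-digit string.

(4,7) = 1 (sole candidate).
(5,6) = 8 (sole candidate).
(6,7) = 2 (sole candidate).
(6,8) = 8 (sole candidate).
(6,9) = 3 (sole candidate).
(7,3) = 1: row 7 has {3,4,7,8}; col 3 has {2,4,6,9}; box has {4,5,6} → only 1 remains.
(1,1) = 6 (hidden single in row 1).
(4,6) = 4 (hidden single in row 4).
(7,6) = 6: in row 7, 6 can only go here (every other open cell in that row sees a 6).
(7,4) = 5: in row 7, 5 can only go here (every other open cell in that row sees a 5).
(9,7) = 6 (hidden single in row 9).
(3,4) = 8 (hidden single in column 4).
(2,8) = 7 (hidden single in column 8).
(1,8) = 5 (hidden single in column 8).
(1,3) = 8 (sole candidate).
(9,1) = 8 (hidden single in row 9).
(4,1) = 7 (sole candidate).
(4,2) = 8 (sole candidate).
(2,4) = 4 (hidden single in box 2).
(8,5) = 4 (hidden single in row 8).
(9,9) = 4 (hidden single in row 9).
Singles propagation stalls; (7,2) is still open with candidates {2,9}.
  Try (7,2) = 2: this forces (2,2)=3, (2,3)=5, (2,6)=2, (3,3)=7, (5,2)=1, (7,8)=9, (8,1)=3; then (5,1) has no candidate left — contradiction.
So (7,2) = 9.
(7,8) = 2: row 7 has {1,3,4,5,6,7,8,9}; col 8 has {3,4,5,6,7,8}; box has {3,4,5,6,7,8} → only 2 remains.

491586327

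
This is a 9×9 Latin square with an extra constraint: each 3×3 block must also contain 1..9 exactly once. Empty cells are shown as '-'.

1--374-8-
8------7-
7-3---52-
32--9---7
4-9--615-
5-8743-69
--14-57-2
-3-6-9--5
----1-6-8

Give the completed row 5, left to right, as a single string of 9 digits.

479826153

row 1, column 7 = 9 (sole candidate).
row 1, column 9 = 6 (sole candidate).
row 4, column 3 = 6 (sole candidate).
row 4, column 8 = 4 (sole candidate).
row 5, column 2 = 7: row 5 has {1,4,5,6,9}; col 2 has {2,3}; box has {2,3,4,5,6,8,9} → only 7 remains.
row 5, column 9 = 3: row 5 has {1,4,5,6,7,9}; col 9 has {2,5,6,7,8,9}; box has {1,4,5,6,7,9} → only 3 remains.
row 6, column 2 = 1 (sole candidate).
row 6, column 7 = 2 (sole candidate).
row 8, column 1 = 2 (sole candidate).
row 8, column 5 = 8 (sole candidate).
row 8, column 7 = 4 (sole candidate).
row 8, column 8 = 1 (sole candidate).
row 9, column 1 = 9 (sole candidate).
row 9, column 4 = 2 (sole candidate).
row 9, column 6 = 7 (sole candidate).
row 9, column 8 = 3 (sole candidate).
row 1, column 2 = 5 (sole candidate).
row 1, column 3 = 2 (sole candidate).
row 2, column 3 = 4 (sole candidate).
row 2, column 7 = 3 (sole candidate).
row 2, column 9 = 1 (sole candidate).
row 3, column 5 = 6 (sole candidate).
row 3, column 9 = 4 (sole candidate).
row 4, column 7 = 8 (sole candidate).
row 5, column 4 = 8: row 5 has {1,3,4,5,6,7,9}; col 4 has {2,3,4,6,7}; box has {3,4,6,7,9} → only 8 remains.
row 5, column 5 = 2: row 5 has {1,3,4,5,6,7,8,9}; col 5 has {1,4,6,7,8,9}; box has {3,4,6,7,8,9} → only 2 remains.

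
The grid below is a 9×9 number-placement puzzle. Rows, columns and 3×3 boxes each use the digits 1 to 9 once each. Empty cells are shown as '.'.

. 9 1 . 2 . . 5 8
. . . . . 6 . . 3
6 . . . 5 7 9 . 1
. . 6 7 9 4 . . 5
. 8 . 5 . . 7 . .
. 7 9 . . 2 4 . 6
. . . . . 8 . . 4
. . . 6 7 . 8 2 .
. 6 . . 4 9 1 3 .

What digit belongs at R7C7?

R1C6 = 3: row 1 has {1,2,5,8,9}; col 6 has {2,4,6,7,8,9}; box has {2,5,6,7} → only 3 remains.
R1C7 = 6: row 1 has {1,2,3,5,8,9}; col 7 has {1,4,7,8,9}; box has {1,3,5,8,9} → only 6 remains.
R2C7 = 2: row 2 has {3,6}; col 7 has {1,4,6,7,8,9}; box has {1,3,5,6,8,9} → only 2 remains.
R3C8 = 4: row 3 has {1,5,6,7,9}; col 8 has {2,3,5}; box has {1,2,3,5,6,8,9} → only 4 remains.
R4C7 = 3: row 4 has {4,5,6,7,9}; col 7 has {1,2,4,6,7,8,9}; box has {4,5,6,7} → only 3 remains.
R5C6 = 1: row 5 has {5,7,8}; col 6 has {2,3,4,6,7,8,9}; box has {2,4,5,7,9} → only 1 remains.
R5C8 = 9: row 5 has {1,5,7,8}; col 8 has {2,3,4,5}; box has {3,4,5,6,7} → only 9 remains.
R5C9 = 2: row 5 has {1,5,7,8,9}; col 9 has {1,3,4,5,6,8}; box has {3,4,5,6,7,9} → only 2 remains.
R7C7 = 5: row 7 has {4,8}; col 7 has {1,2,3,4,6,7,8,9}; box has {1,2,3,4,8} → only 5 remains.

5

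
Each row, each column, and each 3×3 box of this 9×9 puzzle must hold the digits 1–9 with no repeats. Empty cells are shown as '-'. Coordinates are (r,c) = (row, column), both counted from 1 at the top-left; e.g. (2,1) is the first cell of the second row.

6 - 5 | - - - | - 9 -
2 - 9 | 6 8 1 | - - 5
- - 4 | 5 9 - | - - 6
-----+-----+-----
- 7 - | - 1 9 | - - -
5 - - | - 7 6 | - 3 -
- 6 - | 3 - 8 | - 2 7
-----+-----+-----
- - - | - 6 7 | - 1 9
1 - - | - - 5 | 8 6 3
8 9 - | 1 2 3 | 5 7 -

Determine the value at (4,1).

(2,2) = 3: row 2 has {1,2,5,6,8,9}; col 2 has {6,7,9}; box has {2,4,5,6,9} → only 3 remains.
(2,8) = 4: row 2 has {1,2,3,5,6,8,9}; col 8 has {1,2,3,6,7,9}; box has {5,6,9} → only 4 remains.
(3,1) = 7: row 3 has {4,5,6,9}; col 1 has {1,2,5,6,8}; box has {2,3,4,5,6,9} → only 7 remains.
(3,6) = 2: row 3 has {4,5,6,7,9}; col 6 has {1,3,5,6,7,8,9}; box has {1,5,6,8,9} → only 2 remains.
(3,8) = 8: row 3 has {2,4,5,6,7,9}; col 8 has {1,2,3,4,6,7,9}; box has {4,5,6,9} → only 8 remains.
(4,8) = 5: row 4 has {1,7,9}; col 8 has {1,2,3,4,6,7,8,9}; box has {2,3,7} → only 5 remains.
(6,3) = 1: row 6 has {2,3,6,7,8}; col 3 has {4,5,9}; box has {5,6,7} → only 1 remains.
(8,5) = 4: row 8 has {1,3,5,6,8}; col 5 has {1,2,6,7,8,9}; box has {1,2,3,5,6,7} → only 4 remains.
(9,3) = 6: row 9 has {1,2,3,5,7,8,9}; col 3 has {1,4,5,9}; box has {1,8,9} → only 6 remains.
(9,9) = 4: row 9 has {1,2,3,5,6,7,8,9}; col 9 has {3,5,6,7,9}; box has {1,3,5,6,7,8,9} → only 4 remains.
(1,5) = 3: row 1 has {5,6,9}; col 5 has {1,2,4,6,7,8,9}; box has {1,2,5,6,8,9} → only 3 remains.
(1,6) = 4: row 1 has {3,5,6,9}; col 6 has {1,2,3,5,6,7,8,9}; box has {1,2,3,5,6,8,9} → only 4 remains.
(2,7) = 7: row 2 has {1,2,3,4,5,6,8,9}; col 7 has {5,8}; box has {4,5,6,8,9} → only 7 remains.
(3,2) = 1: row 3 has {2,4,5,6,7,8,9}; col 2 has {3,6,7,9}; box has {2,3,4,5,6,7,9} → only 1 remains.
(3,7) = 3: row 3 has {1,2,4,5,6,7,8,9}; col 7 has {5,7,8}; box has {4,5,6,7,8,9} → only 3 remains.
(4,9) = 8: row 4 has {1,5,7,9}; col 9 has {3,4,5,6,7,9}; box has {2,3,5,7} → only 8 remains.
(5,9) = 1: row 5 has {3,5,6,7}; col 9 has {3,4,5,6,7,8,9}; box has {2,3,5,7,8} → only 1 remains.
(6,5) = 5: row 6 has {1,2,3,6,7,8}; col 5 has {1,2,3,4,6,7,8,9}; box has {1,3,6,7,8,9} → only 5 remains.
(7,4) = 8: row 7 has {1,6,7,9}; col 4 has {1,3,5,6}; box has {1,2,3,4,5,6,7} → only 8 remains.
(7,7) = 2: row 7 has {1,6,7,8,9}; col 7 has {3,5,7,8}; box has {1,3,4,5,6,7,8,9} → only 2 remains.
(8,2) = 2: row 8 has {1,3,4,5,6,8}; col 2 has {1,3,6,7,9}; box has {1,6,8,9} → only 2 remains.
(8,3) = 7: row 8 has {1,2,3,4,5,6,8}; col 3 has {1,4,5,6,9}; box has {1,2,6,8,9} → only 7 remains.
(8,4) = 9: row 8 has {1,2,3,4,5,6,7,8}; col 4 has {1,3,5,6,8}; box has {1,2,3,4,5,6,7,8} → only 9 remains.
(1,2) = 8: row 1 has {3,4,5,6,9}; col 2 has {1,2,3,6,7,9}; box has {1,2,3,4,5,6,7,9} → only 8 remains.
(1,4) = 7: row 1 has {3,4,5,6,8,9}; col 4 has {1,3,5,6,8,9}; box has {1,2,3,4,5,6,8,9} → only 7 remains.
(1,7) = 1: row 1 has {3,4,5,6,7,8,9}; col 7 has {2,3,5,7,8}; box has {3,4,5,6,7,8,9} → only 1 remains.
(1,9) = 2: row 1 has {1,3,4,5,6,7,8,9}; col 9 has {1,3,4,5,6,7,8,9}; box has {1,3,4,5,6,7,8,9} → only 2 remains.
(5,2) = 4: row 5 has {1,3,5,6,7}; col 2 has {1,2,3,6,7,8,9}; box has {1,5,6,7} → only 4 remains.
(5,4) = 2: row 5 has {1,3,4,5,6,7}; col 4 has {1,3,5,6,7,8,9}; box has {1,3,5,6,7,8,9} → only 2 remains.
(5,7) = 9: row 5 has {1,2,3,4,5,6,7}; col 7 has {1,2,3,5,7,8}; box has {1,2,3,5,7,8} → only 9 remains.
(6,1) = 9: row 6 has {1,2,3,5,6,7,8}; col 1 has {1,2,5,6,7,8}; box has {1,4,5,6,7} → only 9 remains.
(6,7) = 4: row 6 has {1,2,3,5,6,7,8,9}; col 7 has {1,2,3,5,7,8,9}; box has {1,2,3,5,7,8,9} → only 4 remains.
(7,2) = 5: row 7 has {1,2,6,7,8,9}; col 2 has {1,2,3,4,6,7,8,9}; box has {1,2,6,7,8,9} → only 5 remains.
(7,3) = 3: row 7 has {1,2,5,6,7,8,9}; col 3 has {1,4,5,6,7,9}; box has {1,2,5,6,7,8,9} → only 3 remains.
(4,1) = 3: row 4 has {1,5,7,8,9}; col 1 has {1,2,5,6,7,8,9}; box has {1,4,5,6,7,9} → only 3 remains.

3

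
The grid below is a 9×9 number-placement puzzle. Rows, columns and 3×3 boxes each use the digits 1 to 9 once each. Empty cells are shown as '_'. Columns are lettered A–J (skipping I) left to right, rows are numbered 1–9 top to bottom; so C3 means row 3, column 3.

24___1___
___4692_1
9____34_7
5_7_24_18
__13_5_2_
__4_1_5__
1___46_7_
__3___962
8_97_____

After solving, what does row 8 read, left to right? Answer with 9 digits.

A5 = 6 (sole candidate).
G5 = 7 (sole candidate).
A6 = 3 (sole candidate).
H6 = 9 (sole candidate).
J6 = 6 (sole candidate).
F8 = 8: row 8 has {2,3,6,9}; col 6 has {1,3,4,5,6,9}; box has {4,6,7} → only 8 remains.
F9 = 2 (sole candidate).
A2 = 7 (sole candidate).
B4 = 9 (sole candidate).
D4 = 6 (sole candidate).
G4 = 3 (sole candidate).
B5 = 8 (sole candidate).
E5 = 9 (sole candidate).
J5 = 4 (sole candidate).
B6 = 2 (sole candidate).
D6 = 8 (sole candidate).
F6 = 7 (sole candidate).
B7 = 5 (sole candidate).
C7 = 2 (sole candidate).
D7 = 9 (sole candidate).
G7 = 8 (sole candidate).
J7 = 3 (sole candidate).
A8 = 4: row 8 has {2,3,6,8,9}; col 1 has {1,2,3,5,6,7,8,9}; box has {1,2,3,5,8,9} → only 4 remains.
B8 = 7: row 8 has {2,3,4,6,8,9}; col 2 has {2,4,5,8,9}; box has {1,2,3,4,5,8,9} → only 7 remains.
E8 = 5: row 8 has {2,3,4,6,7,8,9}; col 5 has {1,2,4,6,9}; box has {2,4,6,7,8,9} → only 5 remains.
B9 = 6 (sole candidate).
E9 = 3 (sole candidate).
G9 = 1 (sole candidate).
J9 = 5 (sole candidate).
D1 = 5 (sole candidate).
G1 = 6 (sole candidate).
J1 = 9 (sole candidate).
B2 = 3 (sole candidate).
B3 = 1 (sole candidate).
D3 = 2 (sole candidate).
E3 = 8 (sole candidate).
H3 = 5 (sole candidate).
D8 = 1: row 8 has {2,3,4,5,6,7,8,9}; col 4 has {2,3,4,5,6,7,8,9}; box has {2,3,4,5,6,7,8,9} → only 1 remains.

473158962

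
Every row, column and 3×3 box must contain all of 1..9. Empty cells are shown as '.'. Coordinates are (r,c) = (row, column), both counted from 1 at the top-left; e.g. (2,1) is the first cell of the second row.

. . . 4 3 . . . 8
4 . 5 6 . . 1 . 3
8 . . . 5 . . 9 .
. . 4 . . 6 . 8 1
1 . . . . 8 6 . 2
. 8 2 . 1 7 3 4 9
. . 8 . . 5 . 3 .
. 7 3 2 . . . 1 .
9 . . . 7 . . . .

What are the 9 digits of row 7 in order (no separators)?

(6,4) = 5 (sole candidate).
(6,1) = 6 (sole candidate).
(7,1) = 2: row 7 has {3,5,8}; col 1 has {1,4,6,8,9}; box has {3,7,8,9} → only 2 remains.
(8,1) = 5 (sole candidate).
(1,1) = 7 (sole candidate).
(4,1) = 3 (sole candidate).
(4,4) = 9 (sole candidate).
(4,5) = 2 (sole candidate).
(5,4) = 3 (sole candidate).
(5,5) = 4 (sole candidate).
(7,4) = 1: row 7 has {2,3,5,8}; col 4 has {2,3,4,5,6,9}; box has {2,5,7} → only 1 remains.
(9,4) = 8 (sole candidate).
(3,4) = 7 (sole candidate).
(4,2) = 5 (sole candidate).
(4,7) = 7 (sole candidate).
(5,2) = 9 (sole candidate).
(5,3) = 7 (sole candidate).
(5,8) = 5 (sole candidate).
(2,2) = 2 (sole candidate).
(2,6) = 9 (sole candidate).
(2,8) = 7 (sole candidate).
(8,6) = 4 (sole candidate).
(8,9) = 6 (sole candidate).
(9,6) = 3 (sole candidate).
(9,8) = 2 (sole candidate).
(1,8) = 6 (sole candidate).
(2,5) = 8 (sole candidate).
(3,9) = 4 (sole candidate).
(7,9) = 7: row 7 has {1,2,3,5,8}; col 9 has {1,2,3,4,6,8,9}; box has {1,2,3,6} → only 7 remains.
(8,5) = 9 (sole candidate).
(8,7) = 8 (sole candidate).
(9,9) = 5 (sole candidate).
(1,2) = 1 (sole candidate).
(1,3) = 9 (sole candidate).
(1,6) = 2 (sole candidate).
(1,7) = 5 (sole candidate).
(3,3) = 6 (sole candidate).
(3,6) = 1 (sole candidate).
(3,7) = 2 (sole candidate).
(7,5) = 6: row 7 has {1,2,3,5,7,8}; col 5 has {1,2,3,4,5,7,8,9}; box has {1,2,3,4,5,7,8,9} → only 6 remains.
(9,3) = 1 (sole candidate).
(9,7) = 4 (sole candidate).
(3,2) = 3 (sole candidate).
(7,2) = 4: row 7 has {1,2,3,5,6,7,8}; col 2 has {1,2,3,5,7,8,9}; box has {1,2,3,5,7,8,9} → only 4 remains.
(7,7) = 9: row 7 has {1,2,3,4,5,6,7,8}; col 7 has {1,2,3,4,5,6,7,8}; box has {1,2,3,4,5,6,7,8} → only 9 remains.

248165937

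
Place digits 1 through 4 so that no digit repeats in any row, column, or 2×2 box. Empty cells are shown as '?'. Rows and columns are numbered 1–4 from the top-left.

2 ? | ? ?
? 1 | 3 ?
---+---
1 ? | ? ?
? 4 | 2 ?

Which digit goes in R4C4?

1

R1C2 = 3: row 1 has {2}; col 2 has {1,4}; box has {1,2} → only 3 remains.
R2C1 = 4: row 2 has {1,3}; col 1 has {1,2}; box has {1,2,3} → only 4 remains.
R2C4 = 2: row 2 has {1,3,4}; col 4 has {}; box has {3} → only 2 remains.
R3C2 = 2: row 3 has {1}; col 2 has {1,3,4}; box has {1,4} → only 2 remains.
R3C3 = 4: row 3 has {1,2}; col 3 has {2,3}; box has {2} → only 4 remains.
R3C4 = 3: row 3 has {1,2,4}; col 4 has {2}; box has {2,4} → only 3 remains.
R4C1 = 3: row 4 has {2,4}; col 1 has {1,2,4}; box has {1,2,4} → only 3 remains.
R4C4 = 1: row 4 has {2,3,4}; col 4 has {2,3}; box has {2,3,4} → only 1 remains.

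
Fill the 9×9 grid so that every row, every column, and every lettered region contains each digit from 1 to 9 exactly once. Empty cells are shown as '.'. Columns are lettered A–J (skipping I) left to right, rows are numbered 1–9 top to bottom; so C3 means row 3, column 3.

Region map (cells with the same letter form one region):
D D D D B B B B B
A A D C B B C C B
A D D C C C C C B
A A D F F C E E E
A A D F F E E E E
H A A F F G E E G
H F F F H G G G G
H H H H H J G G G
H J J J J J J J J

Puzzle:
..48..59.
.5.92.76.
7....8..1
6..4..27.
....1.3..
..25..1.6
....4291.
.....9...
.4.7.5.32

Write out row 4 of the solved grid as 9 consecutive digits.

G3 = 4: row 3 has {1,7,8}; col 7 has {1,2,3,5,7,9}; region has {6,7,8,9} → only 4 remains.
G8 = 8: row 8 has {9}; col 7 has {1,2,3,4,5,7,9}; region has {1,2,6,9} → only 8 remains.
G9 = 6: row 9 has {2,3,4,5,7}; col 7 has {1,2,3,4,5,7,8,9}; region has {2,3,4,5,7,9} → only 6 remains.
E9 = 8: row 9 has {2,3,4,5,6,7}; col 5 has {1,2,4}; region has {2,3,4,5,6,7,9} → only 8 remains.
C9 = 1: row 9 has {2,3,4,5,6,7,8}; col 3 has {2,4}; region has {2,3,4,5,6,7,8,9} → only 1 remains.
C2 = 3: row 2 has {2,5,6,7,9}; col 3 has {1,2,4}; region has {4,8} → only 3 remains.
F2 = 4: row 2 has {2,3,5,6,7,9}; col 6 has {2,5,8,9}; region has {1,2,5,9} → only 4 remains.
J2 = 8: row 2 has {2,3,4,5,6,7,9}; col 9 has {1,2,6}; region has {1,2,4,5,9} → only 8 remains.
F5 = 6: row 5 has {1,3}; col 6 has {2,4,5,8,9}; region has {1,2,3,7} → only 6 remains.
A9 = 9: row 9 has {1,2,3,4,5,6,7,8}; col 1 has {6,7}; region has {4} → only 9 remains.
A2 = 1: row 2 has {2,3,4,5,6,7,8,9}; col 1 has {6,7,9}; region has {2,5,6,7} → only 1 remains.
D5 = 2: row 5 has {1,3,6}; col 4 has {4,5,7,8,9}; region has {1,4,5} → only 2 remains.
A1 = 2: row 1 has {4,5,8,9}; col 1 has {1,6,7,9}; region has {3,4,8} → only 2 remains.
D3 = 3: row 3 has {1,4,7,8}; col 4 has {2,4,5,7,8,9}; region has {4,6,7,8,9} → only 3 remains.
E3 = 5: row 3 has {1,3,4,7,8}; col 5 has {1,2,4,8}; region has {3,4,6,7,8,9} → only 5 remains.
H3 = 2: row 3 has {1,3,4,5,7,8}; col 8 has {1,3,6,7,9}; region has {3,4,5,6,7,8,9} → only 2 remains.
F4 = 1: row 4 has {2,4,6,7}; col 6 has {2,4,5,6,8,9}; region has {2,3,4,5,6,7,8,9} → only 1 remains.
D7 = 6: row 7 has {1,2,4,9}; col 4 has {2,3,4,5,7,8,9}; region has {1,2,4,5} → only 6 remains.
D8 = 1: row 8 has {8,9}; col 4 has {2,3,4,5,6,7,8,9}; region has {4,9} → only 1 remains.
B1 = 1: in row 1, 1 can only go here (every other open cell in that row sees a 1).
E1 = 6: in row 1, 6 can only go here (every other open cell in that row sees a 6).
B4 = 8: in row 4, 8 can only go here (every other open cell in that row sees an 8).
A5 = 4: row 5 has {1,2,3,6}; col 1 has {1,2,6,7,9}; region has {1,2,5,6,7,8} → only 4 remains.
B5 = 9: row 5 has {1,2,3,4,6}; col 2 has {1,4,5,8}; region has {1,2,4,5,6,7,8} → only 9 remains.
J5 = 5: row 5 has {1,2,3,4,6,9}; col 9 has {1,2,6,8}; region has {1,2,3,6,7} → only 5 remains.
B6 = 3: row 6 has {1,2,5,6}; col 2 has {1,4,5,8,9}; region has {1,2,4,5,6,7,8,9} → only 3 remains.
F6 = 7: row 6 has {1,2,3,5,6}; col 6 has {1,2,4,5,6,8,9}; region has {1,2,6,8,9} → only 7 remains.
B7 = 7: row 7 has {1,2,4,6,9}; col 2 has {1,3,4,5,8,9}; region has {1,2,4,5,6} → only 7 remains.
C7 = 8: row 7 has {1,2,4,6,7,9}; col 3 has {1,2,3,4}; region has {1,2,4,5,6,7} → only 8 remains.
J7 = 3: row 7 has {1,2,4,6,7,8,9}; col 9 has {1,2,5,6,8}; region has {1,2,6,7,8,9} → only 3 remains.
J8 = 4: row 8 has {1,8,9}; col 9 has {1,2,3,5,6,8}; region has {1,2,3,6,7,8,9} → only 4 remains.
F1 = 3: row 1 has {1,2,4,5,6,8,9}; col 6 has {1,2,4,5,6,7,8,9}; region has {1,2,4,5,6,8,9} → only 3 remains.
J1 = 7: row 1 has {1,2,3,4,5,6,8,9}; col 9 has {1,2,3,4,5,6,8}; region has {1,2,3,4,5,6,8,9} → only 7 remains.
B3 = 6: row 3 has {1,2,3,4,5,7,8}; col 2 has {1,3,4,5,7,8,9}; region has {1,2,3,4,8} → only 6 remains.
C3 = 9: row 3 has {1,2,3,4,5,6,7,8}; col 3 has {1,2,3,4,8}; region has {1,2,3,4,6,8} → only 9 remains.
C4 = 5: row 4 has {1,2,4,6,7,8}; col 3 has {1,2,3,4,8,9}; region has {1,2,3,4,6,8,9} → only 5 remains.
J4 = 9: row 4 has {1,2,4,5,6,7,8}; col 9 has {1,2,3,4,5,6,7,8}; region has {1,2,3,5,6,7} → only 9 remains.
C5 = 7: row 5 has {1,2,3,4,5,6,9}; col 3 has {1,2,3,4,5,8,9}; region has {1,2,3,4,5,6,8,9} → only 7 remains.
H5 = 8: row 5 has {1,2,3,4,5,6,7,9}; col 8 has {1,2,3,6,7,9}; region has {1,2,3,5,6,7,9} → only 8 remains.
A6 = 8: row 6 has {1,2,3,5,6,7}; col 1 has {1,2,4,6,7,9}; region has {1,4,9} → only 8 remains.
E6 = 9: row 6 has {1,2,3,5,6,7,8}; col 5 has {1,2,4,5,6,8}; region has {1,2,4,5,6,7,8} → only 9 remains.
H6 = 4: row 6 has {1,2,3,5,6,7,8,9}; col 8 has {1,2,3,6,7,8,9}; region has {1,2,3,5,6,7,8,9} → only 4 remains.
A7 = 5: row 7 has {1,2,3,4,6,7,8,9}; col 1 has {1,2,4,6,7,8,9}; region has {1,4,8,9} → only 5 remains.
A8 = 3: row 8 has {1,4,8,9}; col 1 has {1,2,4,5,6,7,8,9}; region has {1,4,5,8,9} → only 3 remains.
B8 = 2: row 8 has {1,3,4,8,9}; col 2 has {1,3,4,5,6,7,8,9}; region has {1,3,4,5,8,9} → only 2 remains.
C8 = 6: row 8 has {1,2,3,4,8,9}; col 3 has {1,2,3,4,5,7,8,9}; region has {1,2,3,4,5,8,9} → only 6 remains.
E8 = 7: row 8 has {1,2,3,4,6,8,9}; col 5 has {1,2,4,5,6,8,9}; region has {1,2,3,4,5,6,8,9} → only 7 remains.
H8 = 5: row 8 has {1,2,3,4,6,7,8,9}; col 8 has {1,2,3,4,6,7,8,9}; region has {1,2,3,4,6,7,8,9} → only 5 remains.
E4 = 3: row 4 has {1,2,4,5,6,7,8,9}; col 5 has {1,2,4,5,6,7,8,9}; region has {1,2,4,5,6,7,8,9} → only 3 remains.

685431279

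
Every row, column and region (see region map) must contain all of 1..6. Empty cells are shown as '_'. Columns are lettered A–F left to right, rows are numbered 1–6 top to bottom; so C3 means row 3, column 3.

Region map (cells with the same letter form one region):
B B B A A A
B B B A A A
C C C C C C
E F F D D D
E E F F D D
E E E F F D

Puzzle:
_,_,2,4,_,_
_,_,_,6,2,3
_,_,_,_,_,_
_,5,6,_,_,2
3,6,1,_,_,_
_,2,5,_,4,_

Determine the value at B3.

4

C2 = 4 (sole candidate).
C3 = 3 (sole candidate).
D5 = 2 (sole candidate).
E5 = 5 (sole candidate).
F5 = 4 (sole candidate).
A6 = 1 (sole candidate).
D6 = 3 (sole candidate).
F6 = 6 (sole candidate).
E1 = 1 (sole candidate).
F1 = 5 (sole candidate).
A2 = 5 (sole candidate).
B2 = 1 (sole candidate).
B3 = 4: row 3 has {3}; col 2 has {1,2,5,6}; region has {3} → only 4 remains.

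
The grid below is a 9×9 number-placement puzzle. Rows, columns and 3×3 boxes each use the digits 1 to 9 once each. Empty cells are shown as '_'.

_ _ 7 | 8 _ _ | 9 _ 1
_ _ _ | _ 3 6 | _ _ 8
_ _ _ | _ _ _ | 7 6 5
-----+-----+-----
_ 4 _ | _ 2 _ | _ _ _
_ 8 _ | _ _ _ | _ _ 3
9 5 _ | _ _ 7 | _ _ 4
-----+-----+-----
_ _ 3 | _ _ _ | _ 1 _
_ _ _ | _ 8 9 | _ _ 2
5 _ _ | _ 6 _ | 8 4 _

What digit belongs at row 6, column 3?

row 2, column 8 = 2 (sole candidate).
row 6, column 5 = 1 (sole candidate).
row 6, column 8 = 8 (sole candidate).
row 1, column 8 = 3 (sole candidate).
row 2, column 7 = 4 (sole candidate).
row 2, column 1 = 1 (sole candidate).
row 2, column 2 = 9 (sole candidate).
row 2, column 3 = 5 (sole candidate).
row 2, column 4 = 7 (sole candidate).
row 4, column 6 = 8 (hidden single in row 4).
row 6, column 4 = 3 (hidden single in row 6).
row 4, column 1 = 3 (hidden single in row 4).
row 3, column 2 = 3 (hidden single in row 3).
row 7, column 1 = 8 (hidden single in row 7).
row 7, column 9 = 9 (hidden single in row 7).
row 9, column 9 = 7 (sole candidate).
row 4, column 9 = 6 (sole candidate).
row 6, column 7 = 2 (sole candidate).
row 8, column 8 = 5 (sole candidate).
row 4, column 3 = 1 (sole candidate).
row 4, column 7 = 5 (sole candidate).
row 5, column 7 = 1 (sole candidate).
row 6, column 3 = 6: row 6 has {1,2,3,4,5,7,8,9}; col 3 has {1,3,5,7}; box has {1,3,4,5,8,9} → only 6 remains.

6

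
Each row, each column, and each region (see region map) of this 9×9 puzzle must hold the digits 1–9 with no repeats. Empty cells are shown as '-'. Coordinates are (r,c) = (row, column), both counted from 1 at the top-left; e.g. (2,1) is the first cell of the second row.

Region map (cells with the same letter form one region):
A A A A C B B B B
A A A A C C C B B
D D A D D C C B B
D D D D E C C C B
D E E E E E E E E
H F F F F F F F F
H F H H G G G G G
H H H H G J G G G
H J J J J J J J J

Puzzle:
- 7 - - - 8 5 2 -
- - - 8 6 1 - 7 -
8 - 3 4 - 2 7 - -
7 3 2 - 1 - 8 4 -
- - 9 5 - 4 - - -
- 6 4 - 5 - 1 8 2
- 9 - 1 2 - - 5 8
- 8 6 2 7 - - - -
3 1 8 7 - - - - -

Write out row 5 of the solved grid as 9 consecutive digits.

(1,3) = 1: row 1 has {2,5,7,8}; col 3 has {2,3,4,6,8,9}; region has {3,7,8} → only 1 remains.
(2,3) = 5: row 2 has {1,6,7,8}; col 3 has {1,2,3,4,6,8,9}; region has {1,3,7,8} → only 5 remains.
(3,2) = 5: row 3 has {2,3,4,7,8}; col 2 has {1,3,6,7,8,9}; region has {2,3,4,7,8} → only 5 remains.
(3,5) = 9: row 3 has {2,3,4,5,7,8}; col 5 has {1,2,5,6,7}; region has {2,3,4,5,7,8} → only 9 remains.
(4,4) = 6: row 4 has {1,2,3,4,7,8}; col 4 has {1,2,4,5,7,8}; region has {2,3,4,5,7,8,9} → only 6 remains.
(4,9) = 9: row 4 has {1,2,3,4,6,7,8}; col 9 has {2,8}; region has {2,5,7,8} → only 9 remains.
(5,1) = 1: row 5 has {4,5,9}; col 1 has {3,7,8}; region has {2,3,4,5,6,7,8,9} → only 1 remains.
(5,2) = 2: row 5 has {1,4,5,9}; col 2 has {1,3,5,6,7,8,9}; region has {1,4,5,9} → only 2 remains.
(6,1) = 9: row 6 has {1,2,4,5,6,8}; col 1 has {1,3,7,8}; region has {1,2,3,6,8} → only 9 remains.
(6,4) = 3: row 6 has {1,2,4,5,6,8,9}; col 4 has {1,2,4,5,6,7,8}; region has {1,2,4,5,6,8,9} → only 3 remains.
(6,6) = 7: row 6 has {1,2,3,4,5,6,8,9}; col 6 has {1,2,4,8}; region has {1,2,3,4,5,6,8,9} → only 7 remains.
(7,1) = 4: row 7 has {1,2,5,8,9}; col 1 has {1,3,7,8,9}; region has {1,2,3,6,8,9} → only 4 remains.
(7,3) = 7: row 7 has {1,2,4,5,8,9}; col 3 has {1,2,3,4,5,6,8,9}; region has {1,2,3,4,6,8,9} → only 7 remains.
(8,1) = 5: row 8 has {2,6,7,8}; col 1 has {1,3,4,7,8,9}; region has {1,2,3,4,6,7,8,9} → only 5 remains.
(9,5) = 4: row 9 has {1,3,7,8}; col 5 has {1,2,5,6,7,9}; region has {1,7,8} → only 4 remains.
(1,1) = 6: row 1 has {1,2,5,7,8}; col 1 has {1,3,4,5,7,8,9}; region has {1,3,5,7,8} → only 6 remains.
(1,4) = 9: row 1 has {1,2,5,6,7,8}; col 4 has {1,2,3,4,5,6,7,8}; region has {1,3,5,6,7,8} → only 9 remains.
(1,5) = 3: row 1 has {1,2,5,6,7,8,9}; col 5 has {1,2,4,5,6,7,9}; region has {1,2,4,6,7,8} → only 3 remains.
(1,9) = 4: row 1 has {1,2,3,5,6,7,8,9}; col 9 has {2,8,9}; region has {2,5,7,8,9} → only 4 remains.
(2,1) = 2: row 2 has {1,5,6,7,8}; col 1 has {1,3,4,5,6,7,8,9}; region has {1,3,5,6,7,8,9} → only 2 remains.
(2,2) = 4: row 2 has {1,2,5,6,7,8}; col 2 has {1,2,3,5,6,7,8,9}; region has {1,2,3,5,6,7,8,9} → only 4 remains.
(2,7) = 9: row 2 has {1,2,4,5,6,7,8}; col 7 has {1,5,7,8}; region has {1,2,3,4,6,7,8} → only 9 remains.
(2,9) = 3: row 2 has {1,2,4,5,6,7,8,9}; col 9 has {2,4,8,9}; region has {2,4,5,7,8,9} → only 3 remains.
(4,6) = 5: row 4 has {1,2,3,4,6,7,8,9}; col 6 has {1,2,4,7,8}; region has {1,2,3,4,6,7,8,9} → only 5 remains.
(5,5) = 8: row 5 has {1,2,4,5,9}; col 5 has {1,2,3,4,5,6,7,9}; region has {1,2,4,5,9} → only 8 remains.
(8,9) = 1: row 8 has {2,5,6,7,8}; col 9 has {2,3,4,8,9}; region has {2,5,7,8} → only 1 remains.
(3,9) = 6: row 3 has {2,3,4,5,7,8,9}; col 9 has {1,2,3,4,8,9}; region has {2,3,4,5,7,8,9} → only 6 remains.
(5,9) = 7: row 5 has {1,2,4,5,8,9}; col 9 has {1,2,3,4,6,8,9}; region has {1,2,4,5,8,9} → only 7 remains.
(9,9) = 5: row 9 has {1,3,4,7,8}; col 9 has {1,2,3,4,6,7,8,9}; region has {1,4,7,8} → only 5 remains.
(3,8) = 1: row 3 has {2,3,4,5,6,7,8,9}; col 8 has {2,4,5,7,8}; region has {2,3,4,5,6,7,8,9} → only 1 remains.
(8,7) = 4: in row 8, 4 can only go here (every other open cell in that row sees a 4).
(9,7) = 2: in row 9, 2 can only go here (every other open cell in that row sees a 2).
(8,8) = 9: in region G, 9 can only go here (every other open cell in that region sees a 9).
(8,6) = 3: row 8 has {1,2,4,5,6,7,8,9}; col 6 has {1,2,4,5,7,8}; region has {1,2,4,5,7,8} → only 3 remains.
(9,8) = 6: row 9 has {1,2,3,4,5,7,8}; col 8 has {1,2,4,5,7,8,9}; region has {1,2,3,4,5,7,8} → only 6 remains.
(5,8) = 3: row 5 has {1,2,4,5,7,8,9}; col 8 has {1,2,4,5,6,7,8,9}; region has {1,2,4,5,7,8,9} → only 3 remains.
(7,6) = 6: row 7 has {1,2,4,5,7,8,9}; col 6 has {1,2,3,4,5,7,8}; region has {1,2,4,5,7,8,9} → only 6 remains.
(7,7) = 3: row 7 has {1,2,4,5,6,7,8,9}; col 7 has {1,2,4,5,7,8,9}; region has {1,2,4,5,6,7,8,9} → only 3 remains.
(9,6) = 9: row 9 has {1,2,3,4,5,6,7,8}; col 6 has {1,2,3,4,5,6,7,8}; region has {1,2,3,4,5,6,7,8} → only 9 remains.
(5,7) = 6: row 5 has {1,2,3,4,5,7,8,9}; col 7 has {1,2,3,4,5,7,8,9}; region has {1,2,3,4,5,7,8,9} → only 6 remains.

129584637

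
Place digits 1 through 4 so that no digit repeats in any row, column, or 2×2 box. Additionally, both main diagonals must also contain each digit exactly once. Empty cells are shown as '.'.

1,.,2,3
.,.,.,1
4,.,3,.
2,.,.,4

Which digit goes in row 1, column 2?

row 1, column 2 = 4: row 1 has {1,2,3}; col 2 has {}; box has {1} → only 4 remains.

4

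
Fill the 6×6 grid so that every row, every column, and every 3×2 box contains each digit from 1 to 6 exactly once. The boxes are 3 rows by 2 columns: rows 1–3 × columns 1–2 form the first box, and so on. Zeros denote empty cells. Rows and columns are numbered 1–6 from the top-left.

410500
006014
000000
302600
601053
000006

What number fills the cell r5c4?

4

r1c3 = 3: row 1 has {1,4,5}; col 3 has {1,2,6}; box has {5,6} → only 3 remains.
r1c6 = 2: row 1 has {1,3,4,5}; col 6 has {3,4,6}; box has {1,4} → only 2 remains.
r2c4 = 2: row 2 has {1,4,6}; col 4 has {5,6}; box has {3,5,6} → only 2 remains.
r3c3 = 4: row 3 has {}; col 3 has {1,2,3,6}; box has {2,3,5,6} → only 4 remains.
r3c4 = 1: row 3 has {4}; col 4 has {2,5,6}; box has {2,3,4,5,6} → only 1 remains.
r3c6 = 5: row 3 has {1,4}; col 6 has {2,3,4,6}; box has {1,2,4} → only 5 remains.
r4c5 = 4: row 4 has {2,3,6}; col 5 has {1,5}; box has {3,5,6} → only 4 remains.
r4c6 = 1: row 4 has {2,3,4,6}; col 6 has {2,3,4,5,6}; box has {3,4,5,6} → only 1 remains.
r5c4 = 4: row 5 has {1,3,5,6}; col 4 has {1,2,5,6}; box has {1,2,6} → only 4 remains.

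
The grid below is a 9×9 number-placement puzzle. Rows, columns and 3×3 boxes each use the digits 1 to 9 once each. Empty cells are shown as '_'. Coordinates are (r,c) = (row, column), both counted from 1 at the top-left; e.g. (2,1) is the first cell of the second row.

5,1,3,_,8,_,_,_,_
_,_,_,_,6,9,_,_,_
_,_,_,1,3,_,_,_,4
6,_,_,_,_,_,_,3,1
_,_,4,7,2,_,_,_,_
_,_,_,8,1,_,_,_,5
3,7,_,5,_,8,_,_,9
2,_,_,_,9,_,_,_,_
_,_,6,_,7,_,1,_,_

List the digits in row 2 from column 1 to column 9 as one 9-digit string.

847269513

(7,3) = 1 (sole candidate).
(7,5) = 4 (sole candidate).
(4,5) = 5 (sole candidate).
(4,6) = 4 (sole candidate).
(4,4) = 9 (sole candidate).
(1,4) = 4 (hidden single in row 1).
(2,4) = 2: row 2 has {6,9}; col 4 has {1,4,5,7,8,9}; box has {1,3,4,6,8,9} → only 2 remains.
(9,4) = 3 (sole candidate).
(9,6) = 2 (sole candidate).
(9,9) = 8 (sole candidate).
(1,6) = 7 (sole candidate).
(3,6) = 5 (sole candidate).
(5,9) = 6 (sole candidate).
(8,4) = 6 (sole candidate).
(8,6) = 1 (sole candidate).
(1,9) = 2 (sole candidate).
(5,6) = 3 (sole candidate).
(6,6) = 6 (sole candidate).
(2,8) = 1: in row 2, 1 can only go here (every other open cell in that row sees a 1).
(2,7) = 5: in row 2, 5 can only go here (every other open cell in that row sees a 5).
(2,9) = 3: in row 2, 3 can only go here (every other open cell in that row sees a 3).
(8,9) = 7 (sole candidate).
(5,1) = 1 (hidden single in row 5).
(5,2) = 5 (hidden single in row 5).
(6,2) = 3 (hidden single in row 6).
(8,7) = 3 (hidden single in row 8).
(9,8) = 5 (hidden single in row 9).
(8,8) = 4 (sole candidate).
(8,2) = 8 (sole candidate).
(8,3) = 5 (sole candidate).
(2,2) = 4: row 2 has {1,2,3,5,6,9}; col 2 has {1,3,5,7,8}; box has {1,3,5} → only 4 remains.
(4,2) = 2 (sole candidate).
(9,2) = 9 (sole candidate).
(3,2) = 6 (sole candidate).
(9,1) = 4 (sole candidate).
(3,3) = 2 (hidden single in row 3).
(6,7) = 4 (hidden single in row 6).
(6,8) = 2 (hidden single in row 6).
(7,8) = 6 (sole candidate).
(1,8) = 9 (sole candidate).
(5,8) = 8 (sole candidate).
(7,7) = 2 (sole candidate).
(1,7) = 6 (sole candidate).
(3,8) = 7 (sole candidate).
(4,7) = 7 (sole candidate).
(5,7) = 9 (sole candidate).
(3,7) = 8 (sole candidate).
(4,3) = 8 (sole candidate).
(2,3) = 7: row 2 has {1,2,3,4,5,6,9}; col 3 has {1,2,3,4,5,6,8}; box has {1,2,3,4,5,6} → only 7 remains.
(3,1) = 9 (sole candidate).
(6,1) = 7 (sole candidate).
(6,3) = 9 (sole candidate).
(2,1) = 8: row 2 has {1,2,3,4,5,6,7,9}; col 1 has {1,2,3,4,5,6,7,9}; box has {1,2,3,4,5,6,7,9} → only 8 remains.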